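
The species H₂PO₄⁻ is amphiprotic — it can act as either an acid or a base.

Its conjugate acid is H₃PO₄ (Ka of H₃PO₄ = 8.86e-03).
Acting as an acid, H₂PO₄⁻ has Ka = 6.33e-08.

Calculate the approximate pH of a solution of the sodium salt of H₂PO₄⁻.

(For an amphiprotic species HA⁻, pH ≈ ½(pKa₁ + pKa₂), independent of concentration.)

pKa₁ = -log(8.86e-03) = 2.05; pKa₂ = -log(6.33e-08) = 7.20. For an amphiprotic species, pH ≈ ½(pKa₁ + pKa₂) = ½(2.05 + 7.20) = 4.63.

pH = 4.63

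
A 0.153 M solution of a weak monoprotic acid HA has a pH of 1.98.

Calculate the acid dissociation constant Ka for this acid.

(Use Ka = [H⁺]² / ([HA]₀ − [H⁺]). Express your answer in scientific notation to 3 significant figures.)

[H⁺] = 10^(−pH) = 10^(−1.98) = 1.047e-02 M. For HA ⇌ H⁺ + A⁻, Ka = [H⁺][A⁻]/[HA] = [H⁺]² / ([HA]₀ − [H⁺]) = (1.047e-02)² / (0.153 − 1.047e-02) = 7.69e-04.

K_a = 7.69e-04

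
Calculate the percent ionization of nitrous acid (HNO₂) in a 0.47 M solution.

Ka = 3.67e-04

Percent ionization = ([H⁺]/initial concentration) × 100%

Using Ka equilibrium: x² + Ka×x - Ka×C = 0. Solving: [H⁺] = 1.2951e-02. Percent = (1.2951e-02/0.47) × 100

Percent ionization = 2.76%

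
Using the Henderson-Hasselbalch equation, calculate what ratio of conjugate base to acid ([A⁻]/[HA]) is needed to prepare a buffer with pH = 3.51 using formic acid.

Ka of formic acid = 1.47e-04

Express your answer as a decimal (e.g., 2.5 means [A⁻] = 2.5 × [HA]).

pKa = -log(1.47e-04) = 3.8327. pH = pKa + log([A⁻]/[HA]), so log([A⁻]/[HA]) = pH − pKa = 3.51 − 3.8327 = -0.3227. [A⁻]/[HA] = 10^(-0.3227) = 0.476

[A⁻]/[HA] = 0.476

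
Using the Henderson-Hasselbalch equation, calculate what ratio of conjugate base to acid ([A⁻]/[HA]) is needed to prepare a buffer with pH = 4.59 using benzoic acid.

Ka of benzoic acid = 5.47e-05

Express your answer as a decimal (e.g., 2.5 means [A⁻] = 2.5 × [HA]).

pKa = -log(5.47e-05) = 4.2620. pH = pKa + log([A⁻]/[HA]), so log([A⁻]/[HA]) = pH − pKa = 4.59 − 4.2620 = 0.3280. [A⁻]/[HA] = 10^(0.3280) = 2.13

[A⁻]/[HA] = 2.13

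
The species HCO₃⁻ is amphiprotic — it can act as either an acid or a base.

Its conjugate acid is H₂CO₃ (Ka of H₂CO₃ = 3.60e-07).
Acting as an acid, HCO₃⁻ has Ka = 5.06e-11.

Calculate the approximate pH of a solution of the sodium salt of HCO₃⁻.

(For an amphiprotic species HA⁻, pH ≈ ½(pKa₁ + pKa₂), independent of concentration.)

pKa₁ = -log(3.60e-07) = 6.44; pKa₂ = -log(5.06e-11) = 10.30. For an amphiprotic species, pH ≈ ½(pKa₁ + pKa₂) = ½(6.44 + 10.30) = 8.37.

pH = 8.37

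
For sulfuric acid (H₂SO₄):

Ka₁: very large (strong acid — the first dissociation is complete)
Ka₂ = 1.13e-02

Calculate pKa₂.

pKa₂ = -log(Ka₂) = -log(1.13e-02) = 1.95.

pK_{a2} = 1.95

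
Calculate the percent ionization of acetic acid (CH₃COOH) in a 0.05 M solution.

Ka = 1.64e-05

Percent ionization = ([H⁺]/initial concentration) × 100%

Using Ka equilibrium: x² + Ka×x - Ka×C = 0. Solving: [H⁺] = 8.9738e-04. Percent = (8.9738e-04/0.05) × 100

Percent ionization = 1.79%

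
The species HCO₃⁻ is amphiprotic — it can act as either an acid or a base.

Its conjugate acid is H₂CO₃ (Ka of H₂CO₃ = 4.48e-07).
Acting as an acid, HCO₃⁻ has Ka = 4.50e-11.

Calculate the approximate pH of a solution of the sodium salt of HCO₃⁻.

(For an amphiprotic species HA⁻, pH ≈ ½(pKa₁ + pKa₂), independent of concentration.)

pKa₁ = -log(4.48e-07) = 6.35; pKa₂ = -log(4.50e-11) = 10.35. For an amphiprotic species, pH ≈ ½(pKa₁ + pKa₂) = ½(6.35 + 10.35) = 8.35.

pH = 8.35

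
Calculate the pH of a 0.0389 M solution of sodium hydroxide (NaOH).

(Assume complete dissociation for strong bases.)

[OH⁻] = 0.0389 M for strong base. pOH = -log[OH⁻] = 1.41, pH = 14 - pOH

pH = 12.59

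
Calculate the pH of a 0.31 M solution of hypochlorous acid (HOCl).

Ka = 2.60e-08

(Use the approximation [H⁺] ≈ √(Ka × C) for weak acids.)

[H⁺] = √(Ka × C) = √(2.60e-08 × 0.31) = 8.9778e-05. pH = -log(8.9778e-05)

pH = 4.05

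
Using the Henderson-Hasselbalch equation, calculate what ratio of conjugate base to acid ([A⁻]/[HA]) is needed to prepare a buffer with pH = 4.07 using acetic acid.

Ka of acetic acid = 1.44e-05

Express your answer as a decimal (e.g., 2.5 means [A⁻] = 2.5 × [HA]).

pKa = -log(1.44e-05) = 4.8416. pH = pKa + log([A⁻]/[HA]), so log([A⁻]/[HA]) = pH − pKa = 4.07 − 4.8416 = -0.7716. [A⁻]/[HA] = 10^(-0.7716) = 0.169

[A⁻]/[HA] = 0.169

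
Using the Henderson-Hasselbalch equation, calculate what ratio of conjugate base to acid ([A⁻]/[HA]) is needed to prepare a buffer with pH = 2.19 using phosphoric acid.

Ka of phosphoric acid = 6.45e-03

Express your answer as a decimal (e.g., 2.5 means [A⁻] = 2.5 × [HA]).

pKa = -log(6.45e-03) = 2.1904. pH = pKa + log([A⁻]/[HA]), so log([A⁻]/[HA]) = pH − pKa = 2.19 − 2.1904 = -0.0004. [A⁻]/[HA] = 10^(-0.0004) = 0.999

[A⁻]/[HA] = 0.999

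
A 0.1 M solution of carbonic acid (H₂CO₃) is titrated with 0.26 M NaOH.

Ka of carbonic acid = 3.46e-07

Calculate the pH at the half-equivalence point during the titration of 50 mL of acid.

At half-equivalence [HA] = [A⁻], so Henderson-Hasselbalch gives pH = pKa = -log(3.46e-07) = 6.46.

pH = pKa = 6.46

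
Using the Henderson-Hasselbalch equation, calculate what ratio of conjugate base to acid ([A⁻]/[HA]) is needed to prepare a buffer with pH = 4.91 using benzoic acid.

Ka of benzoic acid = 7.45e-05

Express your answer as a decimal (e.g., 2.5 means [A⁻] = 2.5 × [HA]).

pKa = -log(7.45e-05) = 4.1278. pH = pKa + log([A⁻]/[HA]), so log([A⁻]/[HA]) = pH − pKa = 4.91 − 4.1278 = 0.7822. [A⁻]/[HA] = 10^(0.7822) = 6.06

[A⁻]/[HA] = 6.06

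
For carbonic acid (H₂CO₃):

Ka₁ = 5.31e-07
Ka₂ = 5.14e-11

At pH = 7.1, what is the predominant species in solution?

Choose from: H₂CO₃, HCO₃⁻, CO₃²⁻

pKa₁ = 6.27, pKa₂ = 10.29. For a polyprotic acid the predominant species crosses at each pKa: below pKa_n the protonated form dominates, above it the deprotonated form does. At pH = 7.1, the predominant species is HCO₃⁻.

HCO₃⁻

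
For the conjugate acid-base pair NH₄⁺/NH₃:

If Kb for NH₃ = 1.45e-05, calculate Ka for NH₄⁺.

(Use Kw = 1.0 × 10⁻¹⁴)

For a conjugate pair Ka × Kb = Kw, so Ka = Kw/Kb = 1.0 × 10⁻¹⁴ / 1.45e-05 = 6.90e-10.

K_a = 6.90e-10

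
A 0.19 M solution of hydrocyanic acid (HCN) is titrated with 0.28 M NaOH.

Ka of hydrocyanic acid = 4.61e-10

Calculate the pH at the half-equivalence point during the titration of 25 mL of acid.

At half-equivalence [HA] = [A⁻], so Henderson-Hasselbalch gives pH = pKa = -log(4.61e-10) = 9.34.

pH = pKa = 9.34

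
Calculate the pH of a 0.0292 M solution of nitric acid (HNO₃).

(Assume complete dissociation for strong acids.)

[H⁺] = 0.0292 M for strong acid. pH = -log[H⁺] = -log(0.0292)

pH = 1.53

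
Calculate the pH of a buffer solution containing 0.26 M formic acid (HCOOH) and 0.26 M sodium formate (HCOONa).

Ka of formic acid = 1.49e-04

pKa = -log(1.49e-04) = 3.83. pH = pKa + log([A⁻]/[HA]) = 3.83 + log(0.26/0.26)

pH = 3.83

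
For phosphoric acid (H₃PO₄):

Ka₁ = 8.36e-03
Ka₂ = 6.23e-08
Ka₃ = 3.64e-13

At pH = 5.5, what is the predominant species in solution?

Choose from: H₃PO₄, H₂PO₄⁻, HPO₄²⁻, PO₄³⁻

pKa₁ = 2.08, pKa₂ = 7.21, pKa₃ = 12.44. For a polyprotic acid the predominant species crosses at each pKa: below pKa_n the protonated form dominates, above it the deprotonated form does. At pH = 5.5, the predominant species is H₂PO₄⁻.

H₂PO₄⁻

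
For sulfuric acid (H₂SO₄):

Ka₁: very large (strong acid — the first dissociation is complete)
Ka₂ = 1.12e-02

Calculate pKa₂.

pKa₂ = -log(Ka₂) = -log(1.12e-02) = 1.95.

pK_{a2} = 1.95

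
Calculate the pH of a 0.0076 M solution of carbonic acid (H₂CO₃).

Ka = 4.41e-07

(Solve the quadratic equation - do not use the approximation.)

x² + Ka×x - Ka×C = 0. Using quadratic formula: [H⁺] = 5.7673e-05

pH = 4.24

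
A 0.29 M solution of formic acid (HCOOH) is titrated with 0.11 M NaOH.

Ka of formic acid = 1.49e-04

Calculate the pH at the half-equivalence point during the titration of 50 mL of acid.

At half-equivalence [HA] = [A⁻], so Henderson-Hasselbalch gives pH = pKa = -log(1.49e-04) = 3.83.

pH = pKa = 3.83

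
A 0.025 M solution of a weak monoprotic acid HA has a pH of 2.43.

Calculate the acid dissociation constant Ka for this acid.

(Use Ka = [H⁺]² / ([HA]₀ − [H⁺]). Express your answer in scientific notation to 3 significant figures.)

[H⁺] = 10^(−pH) = 10^(−2.43) = 3.715e-03 M. For HA ⇌ H⁺ + A⁻, Ka = [H⁺][A⁻]/[HA] = [H⁺]² / ([HA]₀ − [H⁺]) = (3.715e-03)² / (0.025 − 3.715e-03) = 6.49e-04.

K_a = 6.49e-04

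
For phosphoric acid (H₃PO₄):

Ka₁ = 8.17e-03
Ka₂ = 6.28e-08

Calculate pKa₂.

pKa₂ = -log(Ka₂) = -log(6.28e-08) = 7.20.

pK_{a2} = 7.20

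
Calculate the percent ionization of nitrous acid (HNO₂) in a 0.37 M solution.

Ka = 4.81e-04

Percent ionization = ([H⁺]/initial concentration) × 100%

Using Ka equilibrium: x² + Ka×x - Ka×C = 0. Solving: [H⁺] = 1.3102e-02. Percent = (1.3102e-02/0.37) × 100

Percent ionization = 3.54%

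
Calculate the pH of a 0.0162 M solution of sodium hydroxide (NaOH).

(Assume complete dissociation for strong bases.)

[OH⁻] = 0.0162 M for strong base. pOH = -log[OH⁻] = 1.79, pH = 14 - pOH

pH = 12.21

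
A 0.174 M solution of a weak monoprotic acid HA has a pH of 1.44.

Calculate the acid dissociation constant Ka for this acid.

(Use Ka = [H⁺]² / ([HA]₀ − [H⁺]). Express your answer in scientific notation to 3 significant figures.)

[H⁺] = 10^(−pH) = 10^(−1.44) = 3.631e-02 M. For HA ⇌ H⁺ + A⁻, Ka = [H⁺][A⁻]/[HA] = [H⁺]² / ([HA]₀ − [H⁺]) = (3.631e-02)² / (0.174 − 3.631e-02) = 9.57e-03.

K_a = 9.57e-03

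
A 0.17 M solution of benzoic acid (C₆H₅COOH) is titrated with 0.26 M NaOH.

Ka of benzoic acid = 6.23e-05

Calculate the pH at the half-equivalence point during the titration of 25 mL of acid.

At half-equivalence [HA] = [A⁻], so Henderson-Hasselbalch gives pH = pKa = -log(6.23e-05) = 4.21.

pH = pKa = 4.21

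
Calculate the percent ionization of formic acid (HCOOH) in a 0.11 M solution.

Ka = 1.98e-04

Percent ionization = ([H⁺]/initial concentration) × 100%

Using Ka equilibrium: x² + Ka×x - Ka×C = 0. Solving: [H⁺] = 4.5690e-03. Percent = (4.5690e-03/0.11) × 100

Percent ionization = 4.15%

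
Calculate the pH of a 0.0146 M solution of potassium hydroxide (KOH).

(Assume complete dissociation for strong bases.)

[OH⁻] = 0.0146 M for strong base. pOH = -log[OH⁻] = 1.84, pH = 14 - pOH

pH = 12.16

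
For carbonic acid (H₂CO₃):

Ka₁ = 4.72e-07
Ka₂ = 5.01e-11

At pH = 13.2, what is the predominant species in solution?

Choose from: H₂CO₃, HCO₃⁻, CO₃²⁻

pKa₁ = 6.33, pKa₂ = 10.30. For a polyprotic acid the predominant species crosses at each pKa: below pKa_n the protonated form dominates, above it the deprotonated form does. At pH = 13.2, the predominant species is CO₃²⁻.

CO₃²⁻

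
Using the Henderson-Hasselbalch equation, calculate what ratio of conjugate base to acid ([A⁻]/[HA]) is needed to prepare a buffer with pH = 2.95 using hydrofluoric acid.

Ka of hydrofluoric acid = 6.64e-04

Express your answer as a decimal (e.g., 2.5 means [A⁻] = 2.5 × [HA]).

pKa = -log(6.64e-04) = 3.1778. pH = pKa + log([A⁻]/[HA]), so log([A⁻]/[HA]) = pH − pKa = 2.95 − 3.1778 = -0.2278. [A⁻]/[HA] = 10^(-0.2278) = 0.592

[A⁻]/[HA] = 0.592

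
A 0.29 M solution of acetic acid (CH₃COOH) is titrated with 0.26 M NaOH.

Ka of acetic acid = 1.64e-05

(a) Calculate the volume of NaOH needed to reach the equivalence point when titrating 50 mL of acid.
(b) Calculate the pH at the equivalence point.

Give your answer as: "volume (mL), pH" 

moles acid = 0.29 × 50/1000 = 0.0145 mol; V_base = moles/0.26 × 1000 = 55.8 mL. At equivalence only the conjugate base is present: [A⁻] = 0.0145/0.106 = 1.3709e-01 M. Kb = Kw/Ka = 6.10e-10; [OH⁻] = √(Kb × [A⁻]) = 9.1429e-06; pOH = 5.04; pH = 14 - pOH = 8.96.

V = 55.8 mL, pH = 8.96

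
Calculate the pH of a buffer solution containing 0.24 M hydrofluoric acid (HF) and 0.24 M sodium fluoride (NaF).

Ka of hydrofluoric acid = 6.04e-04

pKa = -log(6.04e-04) = 3.22. pH = pKa + log([A⁻]/[HA]) = 3.22 + log(0.24/0.24)

pH = 3.22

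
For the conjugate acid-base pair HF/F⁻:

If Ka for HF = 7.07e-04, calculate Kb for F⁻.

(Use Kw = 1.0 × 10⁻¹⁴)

For a conjugate pair Ka × Kb = Kw, so Kb = Kw/Ka = 1.0 × 10⁻¹⁴ / 7.07e-04 = 1.41e-11.

K_b = 1.41e-11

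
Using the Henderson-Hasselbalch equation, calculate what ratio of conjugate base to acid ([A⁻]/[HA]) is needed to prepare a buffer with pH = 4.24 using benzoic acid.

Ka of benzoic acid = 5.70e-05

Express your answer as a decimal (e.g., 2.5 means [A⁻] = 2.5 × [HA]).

pKa = -log(5.70e-05) = 4.2441. pH = pKa + log([A⁻]/[HA]), so log([A⁻]/[HA]) = pH − pKa = 4.24 − 4.2441 = -0.0041. [A⁻]/[HA] = 10^(-0.0041) = 0.991

[A⁻]/[HA] = 0.991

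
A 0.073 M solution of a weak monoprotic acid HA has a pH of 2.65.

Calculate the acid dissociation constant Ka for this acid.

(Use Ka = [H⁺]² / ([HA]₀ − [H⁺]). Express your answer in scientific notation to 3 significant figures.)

[H⁺] = 10^(−pH) = 10^(−2.65) = 2.239e-03 M. For HA ⇌ H⁺ + A⁻, Ka = [H⁺][A⁻]/[HA] = [H⁺]² / ([HA]₀ − [H⁺]) = (2.239e-03)² / (0.073 − 2.239e-03) = 7.08e-05.

K_a = 7.08e-05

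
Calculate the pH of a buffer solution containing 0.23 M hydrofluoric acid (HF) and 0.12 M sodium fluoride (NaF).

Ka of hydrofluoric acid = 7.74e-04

pKa = -log(7.74e-04) = 3.11. pH = pKa + log([A⁻]/[HA]) = 3.11 + log(0.12/0.23)

pH = 2.83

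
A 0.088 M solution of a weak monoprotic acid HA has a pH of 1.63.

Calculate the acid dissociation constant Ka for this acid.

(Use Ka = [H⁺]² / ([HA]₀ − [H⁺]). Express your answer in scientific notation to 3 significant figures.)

[H⁺] = 10^(−pH) = 10^(−1.63) = 2.344e-02 M. For HA ⇌ H⁺ + A⁻, Ka = [H⁺][A⁻]/[HA] = [H⁺]² / ([HA]₀ − [H⁺]) = (2.344e-02)² / (0.088 − 2.344e-02) = 8.51e-03.

K_a = 8.51e-03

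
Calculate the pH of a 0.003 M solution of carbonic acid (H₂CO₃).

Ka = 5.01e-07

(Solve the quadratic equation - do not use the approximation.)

x² + Ka×x - Ka×C = 0. Using quadratic formula: [H⁺] = 3.8519e-05

pH = 4.41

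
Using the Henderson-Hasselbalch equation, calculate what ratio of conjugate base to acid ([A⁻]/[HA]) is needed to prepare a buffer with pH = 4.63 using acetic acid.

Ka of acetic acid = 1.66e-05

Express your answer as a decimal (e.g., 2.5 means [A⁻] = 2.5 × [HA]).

pKa = -log(1.66e-05) = 4.7799. pH = pKa + log([A⁻]/[HA]), so log([A⁻]/[HA]) = pH − pKa = 4.63 − 4.7799 = -0.1499. [A⁻]/[HA] = 10^(-0.1499) = 0.708

[A⁻]/[HA] = 0.708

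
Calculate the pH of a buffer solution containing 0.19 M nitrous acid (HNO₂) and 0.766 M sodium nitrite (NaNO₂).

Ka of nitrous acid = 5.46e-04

pKa = -log(5.46e-04) = 3.26. pH = pKa + log([A⁻]/[HA]) = 3.26 + log(0.766/0.19)

pH = 3.87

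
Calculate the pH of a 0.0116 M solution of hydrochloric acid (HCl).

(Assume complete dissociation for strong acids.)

[H⁺] = 0.0116 M for strong acid. pH = -log[H⁺] = -log(0.0116)

pH = 1.94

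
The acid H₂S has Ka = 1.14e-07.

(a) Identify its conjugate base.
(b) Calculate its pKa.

(a) The conjugate base is formed by removing one H⁺ from H₂S, giving HS⁻. (b) pKa = -log(Ka) = -log(1.14e-07) = 6.94.

Conjugate base: HS⁻; pK_a = 6.94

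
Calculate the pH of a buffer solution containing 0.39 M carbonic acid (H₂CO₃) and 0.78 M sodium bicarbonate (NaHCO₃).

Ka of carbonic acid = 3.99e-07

pKa = -log(3.99e-07) = 6.40. pH = pKa + log([A⁻]/[HA]) = 6.40 + log(0.78/0.39)

pH = 6.70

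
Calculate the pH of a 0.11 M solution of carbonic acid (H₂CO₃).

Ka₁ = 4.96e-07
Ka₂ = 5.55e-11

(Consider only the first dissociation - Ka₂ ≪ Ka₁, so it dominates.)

First dissociation dominates. From Ka₁ = [H⁺][HA⁻]/[H₂A], x² + Ka₁·x − Ka₁·C = 0 with C = 0.11 M and Ka₁ = 4.96e-07. Solving: [H⁺] = (−Ka₁ + √(Ka₁² + 4·Ka₁·C)) / 2 = 2.3333e-04 M. pH = -log(2.3333e-04) = 3.63.

pH = 3.63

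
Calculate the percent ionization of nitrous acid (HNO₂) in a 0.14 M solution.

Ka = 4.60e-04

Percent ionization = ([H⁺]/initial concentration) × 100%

Using Ka equilibrium: x² + Ka×x - Ka×C = 0. Solving: [H⁺] = 7.7983e-03. Percent = (7.7983e-03/0.14) × 100

Percent ionization = 5.57%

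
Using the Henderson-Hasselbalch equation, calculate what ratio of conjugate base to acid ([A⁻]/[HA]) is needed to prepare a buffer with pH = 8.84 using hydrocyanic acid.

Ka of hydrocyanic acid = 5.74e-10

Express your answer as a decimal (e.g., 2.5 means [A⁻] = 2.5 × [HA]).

pKa = -log(5.74e-10) = 9.2411. pH = pKa + log([A⁻]/[HA]), so log([A⁻]/[HA]) = pH − pKa = 8.84 − 9.2411 = -0.4011. [A⁻]/[HA] = 10^(-0.4011) = 0.397

[A⁻]/[HA] = 0.397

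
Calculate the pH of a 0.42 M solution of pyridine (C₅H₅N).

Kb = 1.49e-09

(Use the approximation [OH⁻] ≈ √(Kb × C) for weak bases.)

[OH⁻] = √(Kb × C) = √(1.49e-09 × 0.42) = 2.5016e-05. pOH = 4.60, pH = 14 - pOH

pH = 9.40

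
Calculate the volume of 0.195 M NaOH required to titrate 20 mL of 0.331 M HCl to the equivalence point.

At equivalence: moles acid = moles base. moles HCl = 0.331 × 20/1000 = 0.00662 mol. V_base = moles / 0.195 × 1000 = 33.9 mL.

V_{base} = 33.9 mL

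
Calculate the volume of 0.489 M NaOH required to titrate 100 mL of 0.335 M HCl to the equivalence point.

At equivalence: moles acid = moles base. moles HCl = 0.335 × 100/1000 = 0.0335 mol. V_base = moles / 0.489 × 1000 = 68.5 mL.

V_{base} = 68.5 mL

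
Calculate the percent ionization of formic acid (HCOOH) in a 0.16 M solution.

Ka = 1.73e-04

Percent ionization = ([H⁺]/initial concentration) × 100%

Using Ka equilibrium: x² + Ka×x - Ka×C = 0. Solving: [H⁺] = 5.1754e-03. Percent = (5.1754e-03/0.16) × 100

Percent ionization = 3.23%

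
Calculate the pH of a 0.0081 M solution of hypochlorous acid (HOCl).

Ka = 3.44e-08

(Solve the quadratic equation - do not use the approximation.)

x² + Ka×x - Ka×C = 0. Using quadratic formula: [H⁺] = 1.6675e-05

pH = 4.78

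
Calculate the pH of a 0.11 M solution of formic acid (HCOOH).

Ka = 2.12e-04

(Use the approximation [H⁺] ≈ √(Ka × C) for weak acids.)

[H⁺] = √(Ka × C) = √(2.12e-04 × 0.11) = 4.8291e-03. pH = -log(4.8291e-03)

pH = 2.32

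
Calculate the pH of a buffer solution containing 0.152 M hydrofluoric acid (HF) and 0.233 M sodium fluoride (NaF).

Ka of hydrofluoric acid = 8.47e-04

pKa = -log(8.47e-04) = 3.07. pH = pKa + log([A⁻]/[HA]) = 3.07 + log(0.233/0.152)

pH = 3.26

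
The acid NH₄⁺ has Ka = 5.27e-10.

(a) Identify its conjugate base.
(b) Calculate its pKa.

(a) The conjugate base is formed by removing one H⁺ from NH₄⁺, giving NH₃. (b) pKa = -log(Ka) = -log(5.27e-10) = 9.28.

Conjugate base: NH₃; pK_a = 9.28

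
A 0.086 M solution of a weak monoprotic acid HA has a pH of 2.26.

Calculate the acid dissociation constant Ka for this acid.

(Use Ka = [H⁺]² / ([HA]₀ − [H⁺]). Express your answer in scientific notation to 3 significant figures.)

[H⁺] = 10^(−pH) = 10^(−2.26) = 5.495e-03 M. For HA ⇌ H⁺ + A⁻, Ka = [H⁺][A⁻]/[HA] = [H⁺]² / ([HA]₀ − [H⁺]) = (5.495e-03)² / (0.086 − 5.495e-03) = 3.75e-04.

K_a = 3.75e-04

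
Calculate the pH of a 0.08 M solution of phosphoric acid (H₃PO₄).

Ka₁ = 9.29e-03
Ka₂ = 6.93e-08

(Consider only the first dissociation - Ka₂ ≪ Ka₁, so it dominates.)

First dissociation dominates. From Ka₁ = [H⁺][HA⁻]/[H₂A], x² + Ka₁·x − Ka₁·C = 0 with C = 0.08 M and Ka₁ = 9.29e-03. Solving: [H⁺] = (−Ka₁ + √(Ka₁² + 4·Ka₁·C)) / 2 = 2.3010e-02 M. pH = -log(2.3010e-02) = 1.64.

pH = 1.64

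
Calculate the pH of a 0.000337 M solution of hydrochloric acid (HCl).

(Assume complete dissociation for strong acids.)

[H⁺] = 0.000337 M for strong acid. pH = -log[H⁺] = -log(0.000337)

pH = 3.47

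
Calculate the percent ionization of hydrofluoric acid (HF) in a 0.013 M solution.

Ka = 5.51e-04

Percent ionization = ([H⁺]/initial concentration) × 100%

Using Ka equilibrium: x² + Ka×x - Ka×C = 0. Solving: [H⁺] = 2.4150e-03. Percent = (2.4150e-03/0.013) × 100

Percent ionization = 18.6%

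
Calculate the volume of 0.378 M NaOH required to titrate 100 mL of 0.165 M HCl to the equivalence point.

At equivalence: moles acid = moles base. moles HCl = 0.165 × 100/1000 = 0.0165 mol. V_base = moles / 0.378 × 1000 = 43.7 mL.

V_{base} = 43.7 mL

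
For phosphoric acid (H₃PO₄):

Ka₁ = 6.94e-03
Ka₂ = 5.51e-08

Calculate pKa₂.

pKa₂ = -log(Ka₂) = -log(5.51e-08) = 7.26.

pK_{a2} = 7.26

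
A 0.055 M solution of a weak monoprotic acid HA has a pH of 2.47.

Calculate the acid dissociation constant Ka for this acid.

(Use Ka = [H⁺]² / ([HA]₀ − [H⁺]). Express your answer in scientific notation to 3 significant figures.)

[H⁺] = 10^(−pH) = 10^(−2.47) = 3.388e-03 M. For HA ⇌ H⁺ + A⁻, Ka = [H⁺][A⁻]/[HA] = [H⁺]² / ([HA]₀ − [H⁺]) = (3.388e-03)² / (0.055 − 3.388e-03) = 2.22e-04.

K_a = 2.22e-04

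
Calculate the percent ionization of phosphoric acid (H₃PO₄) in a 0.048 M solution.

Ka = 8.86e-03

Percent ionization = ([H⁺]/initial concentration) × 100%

Using Ka equilibrium: x² + Ka×x - Ka×C = 0. Solving: [H⁺] = 1.6663e-02. Percent = (1.6663e-02/0.048) × 100

Percent ionization = 34.7%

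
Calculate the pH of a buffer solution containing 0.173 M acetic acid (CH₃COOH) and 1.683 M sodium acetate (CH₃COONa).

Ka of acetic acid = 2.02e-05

pKa = -log(2.02e-05) = 4.69. pH = pKa + log([A⁻]/[HA]) = 4.69 + log(1.683/0.173)

pH = 5.68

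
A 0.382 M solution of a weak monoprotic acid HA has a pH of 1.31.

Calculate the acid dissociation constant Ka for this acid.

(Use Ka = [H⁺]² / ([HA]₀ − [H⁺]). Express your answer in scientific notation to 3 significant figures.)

[H⁺] = 10^(−pH) = 10^(−1.31) = 4.898e-02 M. For HA ⇌ H⁺ + A⁻, Ka = [H⁺][A⁻]/[HA] = [H⁺]² / ([HA]₀ − [H⁺]) = (4.898e-02)² / (0.382 − 4.898e-02) = 7.20e-03.

K_a = 7.20e-03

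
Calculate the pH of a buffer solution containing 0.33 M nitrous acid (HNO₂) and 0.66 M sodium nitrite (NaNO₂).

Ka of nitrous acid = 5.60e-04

pKa = -log(5.60e-04) = 3.25. pH = pKa + log([A⁻]/[HA]) = 3.25 + log(0.66/0.33)

pH = 3.55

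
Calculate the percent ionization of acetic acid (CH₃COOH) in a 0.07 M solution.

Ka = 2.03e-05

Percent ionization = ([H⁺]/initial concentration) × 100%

Using Ka equilibrium: x² + Ka×x - Ka×C = 0. Solving: [H⁺] = 1.1820e-03. Percent = (1.1820e-03/0.07) × 100

Percent ionization = 1.69%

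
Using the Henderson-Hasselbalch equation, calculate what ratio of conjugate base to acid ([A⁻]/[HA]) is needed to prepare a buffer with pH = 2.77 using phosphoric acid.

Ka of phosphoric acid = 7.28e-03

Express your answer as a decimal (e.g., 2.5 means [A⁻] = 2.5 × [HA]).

pKa = -log(7.28e-03) = 2.1379. pH = pKa + log([A⁻]/[HA]), so log([A⁻]/[HA]) = pH − pKa = 2.77 − 2.1379 = 0.6321. [A⁻]/[HA] = 10^(0.6321) = 4.29

[A⁻]/[HA] = 4.29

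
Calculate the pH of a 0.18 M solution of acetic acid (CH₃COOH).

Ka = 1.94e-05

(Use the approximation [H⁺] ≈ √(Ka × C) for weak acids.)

[H⁺] = √(Ka × C) = √(1.94e-05 × 0.18) = 1.8687e-03. pH = -log(1.8687e-03)

pH = 2.73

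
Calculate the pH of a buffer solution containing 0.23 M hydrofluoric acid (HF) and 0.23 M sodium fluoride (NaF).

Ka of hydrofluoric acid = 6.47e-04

pKa = -log(6.47e-04) = 3.19. pH = pKa + log([A⁻]/[HA]) = 3.19 + log(0.23/0.23)

pH = 3.19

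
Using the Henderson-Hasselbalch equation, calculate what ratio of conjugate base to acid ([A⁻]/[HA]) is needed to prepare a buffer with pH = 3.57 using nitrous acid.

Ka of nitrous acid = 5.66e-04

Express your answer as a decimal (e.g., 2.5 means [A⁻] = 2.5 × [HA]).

pKa = -log(5.66e-04) = 3.2472. pH = pKa + log([A⁻]/[HA]), so log([A⁻]/[HA]) = pH − pKa = 3.57 − 3.2472 = 0.3228. [A⁻]/[HA] = 10^(0.3228) = 2.10

[A⁻]/[HA] = 2.10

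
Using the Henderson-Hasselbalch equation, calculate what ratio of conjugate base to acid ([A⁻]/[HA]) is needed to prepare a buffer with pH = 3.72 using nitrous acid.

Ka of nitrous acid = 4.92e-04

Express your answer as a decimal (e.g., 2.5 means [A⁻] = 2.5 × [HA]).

pKa = -log(4.92e-04) = 3.3080. pH = pKa + log([A⁻]/[HA]), so log([A⁻]/[HA]) = pH − pKa = 3.72 − 3.3080 = 0.4120. [A⁻]/[HA] = 10^(0.4120) = 2.58

[A⁻]/[HA] = 2.58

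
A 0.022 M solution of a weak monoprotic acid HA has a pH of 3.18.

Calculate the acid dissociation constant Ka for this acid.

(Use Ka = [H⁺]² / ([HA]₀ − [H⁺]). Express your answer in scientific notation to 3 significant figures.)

[H⁺] = 10^(−pH) = 10^(−3.18) = 6.607e-04 M. For HA ⇌ H⁺ + A⁻, Ka = [H⁺][A⁻]/[HA] = [H⁺]² / ([HA]₀ − [H⁺]) = (6.607e-04)² / (0.022 − 6.607e-04) = 2.05e-05.

K_a = 2.05e-05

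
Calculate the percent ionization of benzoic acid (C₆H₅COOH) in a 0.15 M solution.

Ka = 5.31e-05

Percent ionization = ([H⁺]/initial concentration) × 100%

Using Ka equilibrium: x² + Ka×x - Ka×C = 0. Solving: [H⁺] = 2.7958e-03. Percent = (2.7958e-03/0.15) × 100

Percent ionization = 1.86%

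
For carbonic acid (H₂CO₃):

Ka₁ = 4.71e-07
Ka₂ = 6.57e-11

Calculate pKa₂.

pKa₂ = -log(Ka₂) = -log(6.57e-11) = 10.18.

pK_{a2} = 10.18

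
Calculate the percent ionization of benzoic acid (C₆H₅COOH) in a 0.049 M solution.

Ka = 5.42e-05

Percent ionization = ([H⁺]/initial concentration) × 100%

Using Ka equilibrium: x² + Ka×x - Ka×C = 0. Solving: [H⁺] = 1.6028e-03. Percent = (1.6028e-03/0.049) × 100

Percent ionization = 3.27%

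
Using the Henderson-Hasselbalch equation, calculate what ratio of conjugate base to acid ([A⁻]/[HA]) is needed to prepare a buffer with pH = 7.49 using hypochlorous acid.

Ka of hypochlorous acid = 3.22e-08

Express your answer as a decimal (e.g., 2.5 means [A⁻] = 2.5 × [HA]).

pKa = -log(3.22e-08) = 7.4921. pH = pKa + log([A⁻]/[HA]), so log([A⁻]/[HA]) = pH − pKa = 7.49 − 7.4921 = -0.0021. [A⁻]/[HA] = 10^(-0.0021) = 0.995

[A⁻]/[HA] = 0.995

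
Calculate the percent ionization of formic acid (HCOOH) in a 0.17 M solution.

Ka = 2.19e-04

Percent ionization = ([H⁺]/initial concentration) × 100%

Using Ka equilibrium: x² + Ka×x - Ka×C = 0. Solving: [H⁺] = 5.9931e-03. Percent = (5.9931e-03/0.17) × 100

Percent ionization = 3.53%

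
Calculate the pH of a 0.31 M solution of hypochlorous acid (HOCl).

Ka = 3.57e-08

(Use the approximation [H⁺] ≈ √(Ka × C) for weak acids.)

[H⁺] = √(Ka × C) = √(3.57e-08 × 0.31) = 1.0520e-04. pH = -log(1.0520e-04)

pH = 3.98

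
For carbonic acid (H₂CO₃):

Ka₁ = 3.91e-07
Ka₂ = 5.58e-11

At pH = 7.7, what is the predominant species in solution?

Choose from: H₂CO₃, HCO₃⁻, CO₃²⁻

pKa₁ = 6.41, pKa₂ = 10.25. For a polyprotic acid the predominant species crosses at each pKa: below pKa_n the protonated form dominates, above it the deprotonated form does. At pH = 7.7, the predominant species is HCO₃⁻.

HCO₃⁻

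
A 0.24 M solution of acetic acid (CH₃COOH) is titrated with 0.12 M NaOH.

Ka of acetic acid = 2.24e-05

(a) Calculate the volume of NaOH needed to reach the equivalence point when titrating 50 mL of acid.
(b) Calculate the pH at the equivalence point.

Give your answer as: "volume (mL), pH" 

moles acid = 0.24 × 50/1000 = 0.012 mol; V_base = moles/0.12 × 1000 = 100.0 mL. At equivalence only the conjugate base is present: [A⁻] = 0.012/0.150 = 8.0000e-02 M. Kb = Kw/Ka = 4.46e-10; [OH⁻] = √(Kb × [A⁻]) = 5.9761e-06; pOH = 5.22; pH = 14 - pOH = 8.78.

V = 100.0 mL, pH = 8.78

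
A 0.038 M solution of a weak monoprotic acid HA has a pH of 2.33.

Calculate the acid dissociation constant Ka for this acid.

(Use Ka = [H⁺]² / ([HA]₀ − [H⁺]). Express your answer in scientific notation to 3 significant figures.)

[H⁺] = 10^(−pH) = 10^(−2.33) = 4.677e-03 M. For HA ⇌ H⁺ + A⁻, Ka = [H⁺][A⁻]/[HA] = [H⁺]² / ([HA]₀ − [H⁺]) = (4.677e-03)² / (0.038 − 4.677e-03) = 6.57e-04.

K_a = 6.57e-04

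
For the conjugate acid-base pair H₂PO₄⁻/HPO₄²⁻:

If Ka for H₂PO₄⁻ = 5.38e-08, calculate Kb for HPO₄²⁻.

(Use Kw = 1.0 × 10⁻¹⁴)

For a conjugate pair Ka × Kb = Kw, so Kb = Kw/Ka = 1.0 × 10⁻¹⁴ / 5.38e-08 = 1.86e-07.

K_b = 1.86e-07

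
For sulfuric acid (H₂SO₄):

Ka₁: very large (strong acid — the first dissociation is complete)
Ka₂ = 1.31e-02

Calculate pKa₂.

pKa₂ = -log(Ka₂) = -log(1.31e-02) = 1.88.

pK_{a2} = 1.88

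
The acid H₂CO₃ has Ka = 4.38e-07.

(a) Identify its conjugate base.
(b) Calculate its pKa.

(a) The conjugate base is formed by removing one H⁺ from H₂CO₃, giving HCO₃⁻. (b) pKa = -log(Ka) = -log(4.38e-07) = 6.36.

Conjugate base: HCO₃⁻; pK_a = 6.36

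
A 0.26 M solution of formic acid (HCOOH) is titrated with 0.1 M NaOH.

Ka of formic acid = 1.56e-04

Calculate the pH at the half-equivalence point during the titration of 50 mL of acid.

At half-equivalence [HA] = [A⁻], so Henderson-Hasselbalch gives pH = pKa = -log(1.56e-04) = 3.81.

pH = pKa = 3.81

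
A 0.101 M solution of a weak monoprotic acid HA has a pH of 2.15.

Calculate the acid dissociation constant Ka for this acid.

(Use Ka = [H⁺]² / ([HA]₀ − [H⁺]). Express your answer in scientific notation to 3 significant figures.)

[H⁺] = 10^(−pH) = 10^(−2.15) = 7.079e-03 M. For HA ⇌ H⁺ + A⁻, Ka = [H⁺][A⁻]/[HA] = [H⁺]² / ([HA]₀ − [H⁺]) = (7.079e-03)² / (0.101 − 7.079e-03) = 5.34e-04.

K_a = 5.34e-04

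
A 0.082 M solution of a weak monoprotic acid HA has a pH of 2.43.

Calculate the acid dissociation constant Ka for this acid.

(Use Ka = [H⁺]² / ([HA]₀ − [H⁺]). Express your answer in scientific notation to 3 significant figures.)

[H⁺] = 10^(−pH) = 10^(−2.43) = 3.715e-03 M. For HA ⇌ H⁺ + A⁻, Ka = [H⁺][A⁻]/[HA] = [H⁺]² / ([HA]₀ − [H⁺]) = (3.715e-03)² / (0.082 − 3.715e-03) = 1.76e-04.

K_a = 1.76e-04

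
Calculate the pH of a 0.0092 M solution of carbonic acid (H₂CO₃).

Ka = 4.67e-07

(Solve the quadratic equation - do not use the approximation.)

x² + Ka×x - Ka×C = 0. Using quadratic formula: [H⁺] = 6.5314e-05

pH = 4.18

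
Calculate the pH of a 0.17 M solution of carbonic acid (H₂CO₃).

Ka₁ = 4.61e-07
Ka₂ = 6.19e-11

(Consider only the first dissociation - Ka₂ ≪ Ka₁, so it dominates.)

First dissociation dominates. From Ka₁ = [H⁺][HA⁻]/[H₂A], x² + Ka₁·x − Ka₁·C = 0 with C = 0.17 M and Ka₁ = 4.61e-07. Solving: [H⁺] = (−Ka₁ + √(Ka₁² + 4·Ka₁·C)) / 2 = 2.7972e-04 M. pH = -log(2.7972e-04) = 3.55.

pH = 3.55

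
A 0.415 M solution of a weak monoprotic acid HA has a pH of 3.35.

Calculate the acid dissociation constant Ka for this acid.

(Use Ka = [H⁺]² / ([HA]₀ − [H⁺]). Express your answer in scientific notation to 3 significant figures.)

[H⁺] = 10^(−pH) = 10^(−3.35) = 4.467e-04 M. For HA ⇌ H⁺ + A⁻, Ka = [H⁺][A⁻]/[HA] = [H⁺]² / ([HA]₀ − [H⁺]) = (4.467e-04)² / (0.415 − 4.467e-04) = 4.81e-07.

K_a = 4.81e-07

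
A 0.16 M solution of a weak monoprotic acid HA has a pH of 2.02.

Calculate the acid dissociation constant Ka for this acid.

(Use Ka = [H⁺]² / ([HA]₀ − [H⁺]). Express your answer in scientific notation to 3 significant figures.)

[H⁺] = 10^(−pH) = 10^(−2.02) = 9.550e-03 M. For HA ⇌ H⁺ + A⁻, Ka = [H⁺][A⁻]/[HA] = [H⁺]² / ([HA]₀ − [H⁺]) = (9.550e-03)² / (0.16 − 9.550e-03) = 6.06e-04.

K_a = 6.06e-04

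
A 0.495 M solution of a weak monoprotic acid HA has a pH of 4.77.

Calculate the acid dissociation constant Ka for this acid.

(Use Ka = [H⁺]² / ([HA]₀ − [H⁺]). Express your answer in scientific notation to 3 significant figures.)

[H⁺] = 10^(−pH) = 10^(−4.77) = 1.698e-05 M. For HA ⇌ H⁺ + A⁻, Ka = [H⁺][A⁻]/[HA] = [H⁺]² / ([HA]₀ − [H⁺]) = (1.698e-05)² / (0.495 − 1.698e-05) = 5.83e-10.

K_a = 5.83e-10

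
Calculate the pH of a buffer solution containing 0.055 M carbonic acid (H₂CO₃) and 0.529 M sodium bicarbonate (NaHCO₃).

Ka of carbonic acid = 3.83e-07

pKa = -log(3.83e-07) = 6.42. pH = pKa + log([A⁻]/[HA]) = 6.42 + log(0.529/0.055)

pH = 7.40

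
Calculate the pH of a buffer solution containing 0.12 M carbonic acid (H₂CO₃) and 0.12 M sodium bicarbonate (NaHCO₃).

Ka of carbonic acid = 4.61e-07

pKa = -log(4.61e-07) = 6.34. pH = pKa + log([A⁻]/[HA]) = 6.34 + log(0.12/0.12)

pH = 6.34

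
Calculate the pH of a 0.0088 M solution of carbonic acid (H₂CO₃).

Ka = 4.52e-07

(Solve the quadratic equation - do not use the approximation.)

x² + Ka×x - Ka×C = 0. Using quadratic formula: [H⁺] = 6.2843e-05

pH = 4.20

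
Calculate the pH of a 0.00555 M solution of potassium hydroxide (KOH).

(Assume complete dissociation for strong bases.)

[OH⁻] = 0.00555 M for strong base. pOH = -log[OH⁻] = 2.26, pH = 14 - pOH

pH = 11.74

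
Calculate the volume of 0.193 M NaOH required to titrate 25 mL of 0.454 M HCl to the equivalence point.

At equivalence: moles acid = moles base. moles HCl = 0.454 × 25/1000 = 0.01135 mol. V_base = moles / 0.193 × 1000 = 58.8 mL.

V_{base} = 58.8 mL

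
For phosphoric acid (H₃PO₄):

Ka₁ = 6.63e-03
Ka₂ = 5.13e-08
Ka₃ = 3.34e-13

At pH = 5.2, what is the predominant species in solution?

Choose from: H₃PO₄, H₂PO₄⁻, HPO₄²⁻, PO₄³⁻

pKa₁ = 2.18, pKa₂ = 7.29, pKa₃ = 12.48. For a polyprotic acid the predominant species crosses at each pKa: below pKa_n the protonated form dominates, above it the deprotonated form does. At pH = 5.2, the predominant species is H₂PO₄⁻.

H₂PO₄⁻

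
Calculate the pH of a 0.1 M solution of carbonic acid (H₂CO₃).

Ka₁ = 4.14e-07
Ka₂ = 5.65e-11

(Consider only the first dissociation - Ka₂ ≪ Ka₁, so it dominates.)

First dissociation dominates. From Ka₁ = [H⁺][HA⁻]/[H₂A], x² + Ka₁·x − Ka₁·C = 0 with C = 0.1 M and Ka₁ = 4.14e-07. Solving: [H⁺] = (−Ka₁ + √(Ka₁² + 4·Ka₁·C)) / 2 = 2.0326e-04 M. pH = -log(2.0326e-04) = 3.69.

pH = 3.69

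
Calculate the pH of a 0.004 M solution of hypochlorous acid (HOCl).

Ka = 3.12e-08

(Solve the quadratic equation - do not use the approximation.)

x² + Ka×x - Ka×C = 0. Using quadratic formula: [H⁺] = 1.1156e-05

pH = 4.95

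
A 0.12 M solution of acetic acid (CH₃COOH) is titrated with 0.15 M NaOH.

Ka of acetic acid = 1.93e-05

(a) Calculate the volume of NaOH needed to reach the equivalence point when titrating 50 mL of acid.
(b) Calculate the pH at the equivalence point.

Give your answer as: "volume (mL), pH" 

moles acid = 0.12 × 50/1000 = 0.006 mol; V_base = moles/0.15 × 1000 = 40.0 mL. At equivalence only the conjugate base is present: [A⁻] = 0.006/0.090 = 6.6667e-02 M. Kb = Kw/Ka = 5.18e-10; [OH⁻] = √(Kb × [A⁻]) = 5.8773e-06; pOH = 5.23; pH = 14 - pOH = 8.77.

V = 40.0 mL, pH = 8.77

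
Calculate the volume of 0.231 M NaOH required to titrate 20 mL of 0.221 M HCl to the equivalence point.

At equivalence: moles acid = moles base. moles HCl = 0.221 × 20/1000 = 0.00442 mol. V_base = moles / 0.231 × 1000 = 19.1 mL.

V_{base} = 19.1 mL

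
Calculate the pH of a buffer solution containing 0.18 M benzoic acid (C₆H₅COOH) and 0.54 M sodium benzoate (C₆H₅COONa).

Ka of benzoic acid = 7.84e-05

pKa = -log(7.84e-05) = 4.11. pH = pKa + log([A⁻]/[HA]) = 4.11 + log(0.54/0.18)

pH = 4.58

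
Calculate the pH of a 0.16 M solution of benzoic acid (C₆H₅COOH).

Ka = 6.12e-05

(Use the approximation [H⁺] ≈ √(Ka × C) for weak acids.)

[H⁺] = √(Ka × C) = √(6.12e-05 × 0.16) = 3.1292e-03. pH = -log(3.1292e-03)

pH = 2.50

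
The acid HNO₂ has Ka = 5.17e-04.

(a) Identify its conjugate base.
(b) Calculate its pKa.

(a) The conjugate base is formed by removing one H⁺ from HNO₂, giving NO₂⁻. (b) pKa = -log(Ka) = -log(5.17e-04) = 3.29.

Conjugate base: NO₂⁻; pK_a = 3.29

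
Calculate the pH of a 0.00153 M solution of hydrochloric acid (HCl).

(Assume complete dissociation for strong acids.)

[H⁺] = 0.00153 M for strong acid. pH = -log[H⁺] = -log(0.00153)

pH = 2.82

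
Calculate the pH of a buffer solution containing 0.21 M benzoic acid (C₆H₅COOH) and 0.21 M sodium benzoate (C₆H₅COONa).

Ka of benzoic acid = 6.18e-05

pKa = -log(6.18e-05) = 4.21. pH = pKa + log([A⁻]/[HA]) = 4.21 + log(0.21/0.21)

pH = 4.21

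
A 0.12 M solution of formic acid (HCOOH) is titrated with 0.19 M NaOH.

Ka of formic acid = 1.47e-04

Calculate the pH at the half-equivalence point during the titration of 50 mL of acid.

At half-equivalence [HA] = [A⁻], so Henderson-Hasselbalch gives pH = pKa = -log(1.47e-04) = 3.83.

pH = pKa = 3.83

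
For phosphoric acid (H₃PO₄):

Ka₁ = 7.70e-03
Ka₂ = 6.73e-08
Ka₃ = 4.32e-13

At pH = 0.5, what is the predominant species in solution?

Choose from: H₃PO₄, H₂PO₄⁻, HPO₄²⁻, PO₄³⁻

pKa₁ = 2.11, pKa₂ = 7.17, pKa₃ = 12.36. For a polyprotic acid the predominant species crosses at each pKa: below pKa_n the protonated form dominates, above it the deprotonated form does. At pH = 0.5, the predominant species is H₃PO₄.

H₃PO₄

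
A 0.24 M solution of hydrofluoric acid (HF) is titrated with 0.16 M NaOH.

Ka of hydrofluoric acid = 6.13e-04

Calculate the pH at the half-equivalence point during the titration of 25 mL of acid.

At half-equivalence [HA] = [A⁻], so Henderson-Hasselbalch gives pH = pKa = -log(6.13e-04) = 3.21.

pH = pKa = 3.21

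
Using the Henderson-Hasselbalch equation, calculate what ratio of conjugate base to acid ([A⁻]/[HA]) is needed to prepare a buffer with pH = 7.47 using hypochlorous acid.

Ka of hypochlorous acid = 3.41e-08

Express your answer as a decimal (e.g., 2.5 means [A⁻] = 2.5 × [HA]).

pKa = -log(3.41e-08) = 7.4672. pH = pKa + log([A⁻]/[HA]), so log([A⁻]/[HA]) = pH − pKa = 7.47 − 7.4672 = 0.0028. [A⁻]/[HA] = 10^(0.0028) = 1.01

[A⁻]/[HA] = 1.01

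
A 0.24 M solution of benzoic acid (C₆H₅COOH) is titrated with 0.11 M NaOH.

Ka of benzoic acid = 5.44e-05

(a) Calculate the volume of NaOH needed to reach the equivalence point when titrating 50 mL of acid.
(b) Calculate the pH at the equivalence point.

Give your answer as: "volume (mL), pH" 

moles acid = 0.24 × 50/1000 = 0.012 mol; V_base = moles/0.11 × 1000 = 109.1 mL. At equivalence only the conjugate base is present: [A⁻] = 0.012/0.159 = 7.5429e-02 M. Kb = Kw/Ka = 1.84e-10; [OH⁻] = √(Kb × [A⁻]) = 3.7236e-06; pOH = 5.43; pH = 14 - pOH = 8.57.

V = 109.1 mL, pH = 8.57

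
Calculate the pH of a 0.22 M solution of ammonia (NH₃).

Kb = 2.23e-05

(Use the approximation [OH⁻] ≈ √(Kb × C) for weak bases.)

[OH⁻] = √(Kb × C) = √(2.23e-05 × 0.22) = 2.2149e-03. pOH = 2.65, pH = 14 - pOH

pH = 11.35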